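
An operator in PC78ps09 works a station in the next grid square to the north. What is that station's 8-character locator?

PC78pt00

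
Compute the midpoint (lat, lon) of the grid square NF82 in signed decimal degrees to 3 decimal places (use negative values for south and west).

-37.500, 97.000

Field N=13, F=5: +13·20° lon, +5·10° lat → SW at lon 80°, lat -40°.
Square 8, 2: +8·2° lon, +2·1° lat → SW at lon 96°, lat -38°.
Cell spans 2° lon × 1° lat. Centre is SW corner plus half of each.
latitude -37.500, longitude 97.000.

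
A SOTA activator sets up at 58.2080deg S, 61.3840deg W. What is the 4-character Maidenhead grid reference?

FD91

Shift to the Maidenhead origin (180°W, 90°S): lon 118.62, lat 31.79.
Field (20°×10°, letters A–R): 118.62/20 → 5 → F, 31.79/10 → 3 → D; chars FD.
Square (2°×1°, digits 0–9): 18.62/2 → 9, 1.79/1 → 1; chars 91.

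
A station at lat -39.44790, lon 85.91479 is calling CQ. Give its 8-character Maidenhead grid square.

NF20wn92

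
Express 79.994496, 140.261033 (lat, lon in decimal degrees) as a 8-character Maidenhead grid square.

QQ09dx18

Offset from 180°W / 90°S: lon 320.26103°, lat 169.99450°.
Field: 320.26103/20 → 16 → Q, 169.99450/10 → 16 → Q; chars QQ.
Square: 0.26103/2 → 0, 9.99450/1 → 9; chars 09.
Subsquare: 0.26103/0.0833333 → 3 → d, 0.99450/0.0416667 → 23 → x; chars dx.
Extended square: 0.01103/0.00833333 → 1, 0.03616/0.00416667 → 8; chars 18.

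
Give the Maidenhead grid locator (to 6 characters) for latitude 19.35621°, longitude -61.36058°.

Offset from 180°W / 90°S: lon 118.6394°, lat 109.3562°.
Field: lon ⌊118.6394/20⌋ = 5 → F; lat ⌊109.3562/10⌋ = 10 → K.
Square: lon ⌊18.6394/2⌋ = 9; lat ⌊9.3562/1⌋ = 9.
Subsquare: lon ⌊0.6394/0.0833333⌋ = 7 → h; lat ⌊0.3562/0.0416667⌋ = 8 → i.

FK99hi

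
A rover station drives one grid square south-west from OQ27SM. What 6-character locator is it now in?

Longitude subsquare s = 18; −1 → 17 = r.
Latitude subsquare m = 12; −1 → 11 = l.

OQ27rl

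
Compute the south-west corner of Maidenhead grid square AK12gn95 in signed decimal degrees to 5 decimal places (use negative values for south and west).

12.56250, -177.42500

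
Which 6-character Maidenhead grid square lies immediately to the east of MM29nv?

Longitude subsquare n = 13; +1 → 14 = o.
The latitude characters are unchanged.

MM29ov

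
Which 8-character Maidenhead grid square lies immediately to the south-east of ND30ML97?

ND30nl06

Longitude extended square 9; +1 → 10, wraps to 0, carry into subsquare.
Longitude subsquare m = 12; +1 → 13 = n.
Latitude extended square 7; −1 → 6.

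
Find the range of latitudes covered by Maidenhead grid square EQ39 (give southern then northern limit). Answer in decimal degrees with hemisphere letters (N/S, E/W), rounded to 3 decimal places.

79.000° N, 80.000° N

Field E=4, Q=16: +4·20° lon, +16·10° lat → SW at lon -100°, lat 70°.
Square 3, 9: +3·2° lon, +9·1° lat → SW at lon -94°, lat 79°.
Cell spans 2° lon × 1° lat.
south 79.000° N, north 80.000° N.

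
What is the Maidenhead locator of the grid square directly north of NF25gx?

Latitude subsquare x = 23; +1 → 24, wraps to 0 = a, carry into square.
Latitude square 5; +1 → 6.
The longitude characters are unchanged.

NF26ga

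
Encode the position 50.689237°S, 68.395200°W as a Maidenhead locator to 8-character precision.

Shift to the Maidenhead origin (180°W, 90°S): lon 111.60480, lat 39.31076.
Field: lon ⌊111.60480/20⌋ = 5 → F; lat ⌊39.31076/10⌋ = 3 → D.
Square: lon ⌊11.60480/2⌋ = 5; lat ⌊9.31076/1⌋ = 9.
Subsquare: lon ⌊1.60480/0.0833333⌋ = 19 → t; lat ⌊0.31076/0.0416667⌋ = 7 → h.
Extended square: lon ⌊0.02147/0.00833333⌋ = 2; lat ⌊0.01910/0.00416667⌋ = 4.

FD59th24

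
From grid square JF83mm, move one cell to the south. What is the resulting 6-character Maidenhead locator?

Latitude subsquare m = 12; −1 → 11 = l.
The longitude characters are unchanged.

JF83ml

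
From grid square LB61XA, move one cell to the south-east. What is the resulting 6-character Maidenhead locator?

LB70ax

Longitude subsquare x = 23; +1 → 24, wraps to 0 = a, carry into square.
Longitude square 6; +1 → 7.
Latitude subsquare a = 0; −1 → -1, wraps to 23 = x, carry into square.
Latitude square 1; −1 → 0.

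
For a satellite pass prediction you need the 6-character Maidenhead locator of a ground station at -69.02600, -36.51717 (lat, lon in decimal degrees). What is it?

Offset from 180°W / 90°S: lon 143.4828°, lat 20.9740°.
Field: 143.4828/20 → 7 → H, 20.9740/10 → 2 → C; chars HC.
Square: 3.4828/2 → 1, 0.9740/1 → 0; chars 10.
Subsquare: 1.4828/0.0833333 → 17 → r, 0.9740/0.0416667 → 23 → x; chars rx.

HC10rx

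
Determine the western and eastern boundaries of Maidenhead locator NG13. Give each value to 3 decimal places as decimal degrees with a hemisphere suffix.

82.000° E, 84.000° E

Field N=13, G=6: +13·20° lon, +6·10° lat → SW at lon 80°, lat -30°.
Square 1, 3: +1·2° lon, +3·1° lat → SW at lon 82°, lat -27°.
Cell spans 2° lon × 1° lat.
west 82.000° E, east 84.000° E.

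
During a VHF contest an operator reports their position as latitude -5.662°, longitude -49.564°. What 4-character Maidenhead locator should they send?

Offset from 180°W / 90°S: lon 130.44°, lat 84.34°.
Field: lon ⌊130.44/20⌋ = 6 → G; lat ⌊84.34/10⌋ = 8 → I.
Square: lon ⌊10.44/2⌋ = 5; lat ⌊4.34/1⌋ = 4.

GI54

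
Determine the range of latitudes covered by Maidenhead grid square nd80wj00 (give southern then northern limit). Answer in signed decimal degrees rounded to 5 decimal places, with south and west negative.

Field N=13, D=3: +13·20° lon, +3·10° lat → SW at lon 80°, lat -60°.
Square 8, 0: +8·2° lon, +0·1° lat → SW at lon 96°, lat -60°.
Subsquare w=22, j=9: +22·0.0833333° lon, +9·0.0416667° lat → SW at lon 97.8333°, lat -59.625°.
Extended square 0, 0: +0·0.00833333° lon, +0·0.00416667° lat → SW at lon 97.8333°, lat -59.625°.
Cell spans 0.00833333° lon × 0.00416667° lat.
south -59.62500, north -59.62083.

-59.62500, -59.62083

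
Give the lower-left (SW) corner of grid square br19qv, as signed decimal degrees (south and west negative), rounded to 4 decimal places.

Field B=1, R=17: +1·20° lon, +17·10° lat → SW at lon -160°, lat 80°.
Square 1, 9: +1·2° lon, +9·1° lat → SW at lon -158°, lat 89°.
Subsquare q=16, v=21: +16·0.0833333° lon, +21·0.0416667° lat → SW at lon -156.667°, lat 89.875°.
latitude 89.8750, longitude -156.6667.

89.8750, -156.6667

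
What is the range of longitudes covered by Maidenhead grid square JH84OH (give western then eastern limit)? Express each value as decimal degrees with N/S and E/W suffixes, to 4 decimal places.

17.1667° E, 17.2500° E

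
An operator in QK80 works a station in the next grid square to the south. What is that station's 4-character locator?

Latitude square 0; −1 → -1, wraps to 9, carry into field.
Latitude field K = 10; −1 → 9 = J.
The longitude characters are unchanged.

QJ89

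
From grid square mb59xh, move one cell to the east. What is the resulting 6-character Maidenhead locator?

Longitude subsquare x = 23; +1 → 24, wraps to 0 = a, carry into square.
Longitude square 5; +1 → 6.
The latitude characters are unchanged.

MB69ah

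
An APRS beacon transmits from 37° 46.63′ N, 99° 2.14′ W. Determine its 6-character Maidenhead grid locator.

EM07ls

Add 180° to longitude and 90° to latitude: 80.9643, 127.7772.
Field (20°×10°, letters A–R): lon ⌊80.9643/20⌋ = 4 → E; lat ⌊127.7772/10⌋ = 12 → M.
Square (2°×1°, digits 0–9): lon ⌊0.9643/2⌋ = 0; lat ⌊7.7772/1⌋ = 7.
Subsquare (5′×2.5′, letters a–x): lon ⌊0.9643/0.0833333⌋ = 11 → l; lat ⌊0.7772/0.0416667⌋ = 18 → s.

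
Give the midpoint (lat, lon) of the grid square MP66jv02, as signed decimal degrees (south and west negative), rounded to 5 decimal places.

Field M=12, P=15: +12·20° lon, +15·10° lat → SW at lon 60°, lat 60°.
Square 6, 6: +6·2° lon, +6·1° lat → SW at lon 72°, lat 66°.
Subsquare j=9, v=21: +9·0.0833333° lon, +21·0.0416667° lat → SW at lon 72.75°, lat 66.875°.
Extended square 0, 2: +0·0.00833333° lon, +2·0.00416667° lat → SW at lon 72.75°, lat 66.8833°.
Cell spans 0.00833333° lon × 0.00416667° lat. Centre is SW corner plus half of each.
latitude 66.88542, longitude 72.75417.

66.88542, 72.75417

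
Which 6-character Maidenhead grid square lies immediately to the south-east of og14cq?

Longitude subsquare c = 2; +1 → 3 = d.
Latitude subsquare q = 16; −1 → 15 = p.

OG14dp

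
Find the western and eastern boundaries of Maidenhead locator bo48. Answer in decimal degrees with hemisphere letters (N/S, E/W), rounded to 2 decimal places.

152.00° W, 150.00° W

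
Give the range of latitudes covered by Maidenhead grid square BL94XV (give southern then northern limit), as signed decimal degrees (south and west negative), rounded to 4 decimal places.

24.8750, 24.9167

Field B=1, L=11: +1·20° lon, +11·10° lat → SW at lon -160°, lat 20°.
Square 9, 4: +9·2° lon, +4·1° lat → SW at lon -142°, lat 24°.
Subsquare x=23, v=21: +23·0.0833333° lon, +21·0.0416667° lat → SW at lon -140.083°, lat 24.875°.
Cell spans 0.0833333° lon × 0.0416667° lat.
south 24.8750, north 24.9167.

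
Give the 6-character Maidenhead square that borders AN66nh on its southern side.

AN66ng

Latitude subsquare h = 7; −1 → 6 = g.
The longitude characters are unchanged.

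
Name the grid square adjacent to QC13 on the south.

Latitude square 3; −1 → 2.
The longitude characters are unchanged.

QC12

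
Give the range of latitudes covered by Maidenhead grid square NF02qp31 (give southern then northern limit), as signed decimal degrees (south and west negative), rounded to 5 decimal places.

-37.37083, -37.36667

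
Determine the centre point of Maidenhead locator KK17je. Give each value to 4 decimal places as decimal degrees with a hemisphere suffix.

Field K=10, K=10: +10·20° lon, +10·10° lat → SW at lon 20°, lat 10°.
Square 1, 7: +1·2° lon, +7·1° lat → SW at lon 22°, lat 17°.
Subsquare j=9, e=4: +9·0.0833333° lon, +4·0.0416667° lat → SW at lon 22.75°, lat 17.1667°.
Cell spans 0.0833333° lon × 0.0416667° lat. Centre is SW corner plus half of each.
latitude 17.1875° N, longitude 22.7917° E.

17.1875° N, 22.7917° E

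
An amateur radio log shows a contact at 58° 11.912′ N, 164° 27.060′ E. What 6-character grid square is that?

RO28fe

Offset from 180°W / 90°S: lon 344.4510°, lat 148.1985°.
Field (20°×10°, letters A–R): 344.4510/20 → 17 → R, 148.1985/10 → 14 → O; chars RO.
Square (2°×1°, digits 0–9): 4.4510/2 → 2, 8.1985/1 → 8; chars 28.
Subsquare (5′×2.5′, letters a–x): 0.4510/0.0833333 → 5 → f, 0.1985/0.0416667 → 4 → e; chars fe.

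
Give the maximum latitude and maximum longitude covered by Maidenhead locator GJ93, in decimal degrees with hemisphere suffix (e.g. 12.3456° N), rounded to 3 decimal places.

4.000° N, 40.000° W

Field G=6, J=9: +6·20° lon, +9·10° lat → SW at lon -60°, lat 0°.
Square 9, 3: +9·2° lon, +3·1° lat → SW at lon -42°, lat 3°.
Cell spans 2° lon × 1° lat. NE corner is SW corner plus one full cell.
latitude 4.000° N, longitude 40.000° W.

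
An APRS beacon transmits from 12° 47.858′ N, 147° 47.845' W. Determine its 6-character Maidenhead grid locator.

Shift to the Maidenhead origin (180°W, 90°S): lon 32.2026, lat 102.7976.
Field: lon ⌊32.2026/20⌋ = 1 → B; lat ⌊102.7976/10⌋ = 10 → K.
Square: lon ⌊12.2026/2⌋ = 6; lat ⌊2.7976/1⌋ = 2.
Subsquare: lon ⌊0.2026/0.0833333⌋ = 2 → c; lat ⌊0.7976/0.0416667⌋ = 19 → t.

BK62ct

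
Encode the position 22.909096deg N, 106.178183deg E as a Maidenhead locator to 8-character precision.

OL32cv18

Add 180° to longitude and 90° to latitude: 286.17818, 112.90910.
Field: 286.17818/20 → 14 → O, 112.90910/10 → 11 → L; chars OL.
Square: 6.17818/2 → 3, 2.90910/1 → 2; chars 32.
Subsquare: 0.17818/0.0833333 → 2 → c, 0.90910/0.0416667 → 21 → v; chars cv.
Extended square: 0.01152/0.00833333 → 1, 0.03410/0.00416667 → 8; chars 18.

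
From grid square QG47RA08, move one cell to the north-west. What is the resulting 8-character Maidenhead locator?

Longitude extended square 0; −1 → -1, wraps to 9, carry into subsquare.
Longitude subsquare r = 17; −1 → 16 = q.
Latitude extended square 8; +1 → 9.

QG47qa99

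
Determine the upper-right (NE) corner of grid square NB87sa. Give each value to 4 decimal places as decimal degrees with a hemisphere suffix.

Field N=13, B=1: +13·20° lon, +1·10° lat → SW at lon 80°, lat -80°.
Square 8, 7: +8·2° lon, +7·1° lat → SW at lon 96°, lat -73°.
Subsquare s=18, a=0: +18·0.0833333° lon, +0·0.0416667° lat → SW at lon 97.5°, lat -73°.
Cell spans 0.0833333° lon × 0.0416667° lat. NE corner is SW corner plus one full cell.
latitude 72.9583° S, longitude 97.5833° E.

72.9583° S, 97.5833° E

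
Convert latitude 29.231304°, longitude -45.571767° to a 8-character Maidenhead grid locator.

GL79ff15

Add 180° to longitude and 90° to latitude: 134.42823, 119.23130.
Field: lon ⌊134.42823/20⌋ = 6 → G; lat ⌊119.23130/10⌋ = 11 → L.
Square: lon ⌊14.42823/2⌋ = 7; lat ⌊9.23130/1⌋ = 9.
Subsquare: lon ⌊0.42823/0.0833333⌋ = 5 → f; lat ⌊0.23130/0.0416667⌋ = 5 → f.
Extended square: lon ⌊0.01157/0.00833333⌋ = 1; lat ⌊0.02297/0.00416667⌋ = 5.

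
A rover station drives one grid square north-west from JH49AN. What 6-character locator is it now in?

Longitude subsquare a = 0; −1 → -1, wraps to 23 = x, carry into square.
Longitude square 4; −1 → 3.
Latitude subsquare n = 13; +1 → 14 = o.

JH39xo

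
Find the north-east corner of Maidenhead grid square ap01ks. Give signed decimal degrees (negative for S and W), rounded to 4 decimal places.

Field A=0, P=15: +0·20° lon, +15·10° lat → SW at lon -180°, lat 60°.
Square 0, 1: +0·2° lon, +1·1° lat → SW at lon -180°, lat 61°.
Subsquare k=10, s=18: +10·0.0833333° lon, +18·0.0416667° lat → SW at lon -179.167°, lat 61.75°.
Cell spans 0.0833333° lon × 0.0416667° lat. NE corner is SW corner plus one full cell.
latitude 61.7917, longitude -179.0833.

61.7917, -179.0833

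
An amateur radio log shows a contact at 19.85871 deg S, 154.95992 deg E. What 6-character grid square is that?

QH70ld

Add 180° to longitude and 90° to latitude: 334.9599, 70.1413.
Field (20°×10°, letters A–R): lon ⌊334.9599/20⌋ = 16 → Q; lat ⌊70.1413/10⌋ = 7 → H.
Square (2°×1°, digits 0–9): lon ⌊14.9599/2⌋ = 7; lat ⌊0.1413/1⌋ = 0.
Subsquare (5′×2.5′, letters a–x): lon ⌊0.9599/0.0833333⌋ = 11 → l; lat ⌊0.1413/0.0416667⌋ = 3 → d.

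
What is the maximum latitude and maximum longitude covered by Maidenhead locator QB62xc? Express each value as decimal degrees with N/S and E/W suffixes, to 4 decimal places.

77.8750° S, 154.0000° E

Field Q=16, B=1: +16·20° lon, +1·10° lat → SW at lon 140°, lat -80°.
Square 6, 2: +6·2° lon, +2·1° lat → SW at lon 152°, lat -78°.
Subsquare x=23, c=2: +23·0.0833333° lon, +2·0.0416667° lat → SW at lon 153.917°, lat -77.9167°.
Cell spans 0.0833333° lon × 0.0416667° lat. NE corner is SW corner plus one full cell.
latitude 77.8750° S, longitude 154.0000° E.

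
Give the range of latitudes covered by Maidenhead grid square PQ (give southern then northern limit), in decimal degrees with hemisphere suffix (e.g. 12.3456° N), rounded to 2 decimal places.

Field P=15, Q=16: +15·20° lon, +16·10° lat → SW at lon 120°, lat 70°.
Cell spans 20° lon × 10° lat.
south 70.00° N, north 80.00° N.

70.00° N, 80.00° N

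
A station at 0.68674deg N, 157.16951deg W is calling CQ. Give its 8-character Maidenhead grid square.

BJ10jq94

Shift to the Maidenhead origin (180°W, 90°S): lon 22.83049, lat 90.68674.
Field: lon ⌊22.83049/20⌋ = 1 → B; lat ⌊90.68674/10⌋ = 9 → J.
Square: lon ⌊2.83049/2⌋ = 1; lat ⌊0.68674/1⌋ = 0.
Subsquare: lon ⌊0.83049/0.0833333⌋ = 9 → j; lat ⌊0.68674/0.0416667⌋ = 16 → q.
Extended square: lon ⌊0.08049/0.00833333⌋ = 9; lat ⌊0.02007/0.00416667⌋ = 4.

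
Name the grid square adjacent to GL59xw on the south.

GL59xv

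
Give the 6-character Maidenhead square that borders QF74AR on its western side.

QF64xr

Longitude subsquare a = 0; −1 → -1, wraps to 23 = x, carry into square.
Longitude square 7; −1 → 6.
The latitude characters are unchanged.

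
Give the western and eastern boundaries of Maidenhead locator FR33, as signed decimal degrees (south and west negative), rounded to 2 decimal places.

Field F=5, R=17: +5·20° lon, +17·10° lat → SW at lon -80°, lat 80°.
Square 3, 3: +3·2° lon, +3·1° lat → SW at lon -74°, lat 83°.
Cell spans 2° lon × 1° lat.
west -74.00, east -72.00.

-74.00, -72.00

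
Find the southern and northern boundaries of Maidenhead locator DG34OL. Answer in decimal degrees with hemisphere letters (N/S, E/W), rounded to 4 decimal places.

25.5417° S, 25.5000° S

Field D=3, G=6: +3·20° lon, +6·10° lat → SW at lon -120°, lat -30°.
Square 3, 4: +3·2° lon, +4·1° lat → SW at lon -114°, lat -26°.
Subsquare o=14, l=11: +14·0.0833333° lon, +11·0.0416667° lat → SW at lon -112.833°, lat -25.5417°.
Cell spans 0.0833333° lon × 0.0416667° lat.
south 25.5417° S, north 25.5000° S.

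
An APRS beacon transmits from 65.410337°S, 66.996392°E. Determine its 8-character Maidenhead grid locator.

MC34lo91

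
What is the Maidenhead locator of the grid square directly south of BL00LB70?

BL00la79

Latitude extended square 0; −1 → -1, wraps to 9, carry into subsquare.
Latitude subsquare b = 1; −1 → 0 = a.
The longitude characters are unchanged.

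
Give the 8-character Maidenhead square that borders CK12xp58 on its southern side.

CK12xp57

Latitude extended square 8; −1 → 7.
The longitude characters are unchanged.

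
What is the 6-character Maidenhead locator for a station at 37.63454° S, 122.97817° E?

PF12li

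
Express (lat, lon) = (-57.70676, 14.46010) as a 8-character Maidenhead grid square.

JD72fh50

Add 180° to longitude and 90° to latitude: 194.46010, 32.29324.
Field (20°×10°, letters A–R): 194.46010/20 → 9 → J, 32.29324/10 → 3 → D; chars JD.
Square (2°×1°, digits 0–9): 14.46010/2 → 7, 2.29324/1 → 2; chars 72.
Subsquare (5′×2.5′, letters a–x): 0.46010/0.0833333 → 5 → f, 0.29324/0.0416667 → 7 → h; chars fh.
Extended square (30″×15″, digits 0–9): 0.04343/0.00833333 → 5, 0.00157/0.00416667 → 0; chars 50.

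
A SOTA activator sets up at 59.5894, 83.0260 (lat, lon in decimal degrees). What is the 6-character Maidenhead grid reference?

Add 180° to longitude and 90° to latitude: 263.0260, 149.5894.
Field (20°×10°, letters A–R): lon ⌊263.0260/20⌋ = 13 → N; lat ⌊149.5894/10⌋ = 14 → O.
Square (2°×1°, digits 0–9): lon ⌊3.0260/2⌋ = 1; lat ⌊9.5894/1⌋ = 9.
Subsquare (5′×2.5′, letters a–x): lon ⌊1.0260/0.0833333⌋ = 12 → m; lat ⌊0.5894/0.0416667⌋ = 14 → o.

NO19mo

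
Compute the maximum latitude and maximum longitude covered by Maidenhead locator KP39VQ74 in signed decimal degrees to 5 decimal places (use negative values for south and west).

Field K=10, P=15: +10·20° lon, +15·10° lat → SW at lon 20°, lat 60°.
Square 3, 9: +3·2° lon, +9·1° lat → SW at lon 26°, lat 69°.
Subsquare v=21, q=16: +21·0.0833333° lon, +16·0.0416667° lat → SW at lon 27.75°, lat 69.6667°.
Extended square 7, 4: +7·0.00833333° lon, +4·0.00416667° lat → SW at lon 27.8083°, lat 69.6833°.
Cell spans 0.00833333° lon × 0.00416667° lat. NE corner is SW corner plus one full cell.
latitude 69.68750, longitude 27.81667.

69.68750, 27.81667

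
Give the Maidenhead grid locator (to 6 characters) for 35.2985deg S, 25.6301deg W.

HF74eq

Shift to the Maidenhead origin (180°W, 90°S): lon 154.3699, lat 54.7015.
Field: 154.3699/20 → 7 → H, 54.7015/10 → 5 → F; chars HF.
Square: 14.3699/2 → 7, 4.7015/1 → 4; chars 74.
Subsquare: 0.3699/0.0833333 → 4 → e, 0.7015/0.0416667 → 16 → q; chars eq.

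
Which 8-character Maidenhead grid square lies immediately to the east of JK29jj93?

JK29kj03

Longitude extended square 9; +1 → 10, wraps to 0, carry into subsquare.
Longitude subsquare j = 9; +1 → 10 = k.
The latitude characters are unchanged.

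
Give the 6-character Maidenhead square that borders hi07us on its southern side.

HI07ur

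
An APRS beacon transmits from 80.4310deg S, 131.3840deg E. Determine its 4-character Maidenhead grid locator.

Offset from 180°W / 90°S: lon 311.38°, lat 9.57°.
Field: lon ⌊311.38/20⌋ = 15 → P; lat ⌊9.57/10⌋ = 0 → A.
Square: lon ⌊11.38/2⌋ = 5; lat ⌊9.57/1⌋ = 9.

PA59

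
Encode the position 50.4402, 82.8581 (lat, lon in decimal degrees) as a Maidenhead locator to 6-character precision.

Shift to the Maidenhead origin (180°W, 90°S): lon 262.8581, lat 140.4402.
Field: 262.8581/20 → 13 → N, 140.4402/10 → 14 → O; chars NO.
Square: 2.8581/2 → 1, 0.4402/1 → 0; chars 10.
Subsquare: 0.8581/0.0833333 → 10 → k, 0.4402/0.0416667 → 10 → k; chars kk.

NO10kk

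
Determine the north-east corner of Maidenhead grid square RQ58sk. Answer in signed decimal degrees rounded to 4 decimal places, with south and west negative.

78.4583, 171.5833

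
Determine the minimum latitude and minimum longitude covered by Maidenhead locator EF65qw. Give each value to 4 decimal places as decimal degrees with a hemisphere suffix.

34.0833° S, 86.6667° W

Field E=4, F=5: +4·20° lon, +5·10° lat → SW at lon -100°, lat -40°.
Square 6, 5: +6·2° lon, +5·1° lat → SW at lon -88°, lat -35°.
Subsquare q=16, w=22: +16·0.0833333° lon, +22·0.0416667° lat → SW at lon -86.6667°, lat -34.0833°.
latitude 34.0833° S, longitude 86.6667° W.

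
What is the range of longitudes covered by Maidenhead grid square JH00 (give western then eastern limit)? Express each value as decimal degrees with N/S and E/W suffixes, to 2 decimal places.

0.00° E, 2.00° E

Field J=9, H=7: +9·20° lon, +7·10° lat → SW at lon 0°, lat -20°.
Square 0, 0: +0·2° lon, +0·1° lat → SW at lon 0°, lat -20°.
Cell spans 2° lon × 1° lat.
west 0.00° E, east 2.00° E.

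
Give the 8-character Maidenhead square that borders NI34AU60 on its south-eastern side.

NI34at79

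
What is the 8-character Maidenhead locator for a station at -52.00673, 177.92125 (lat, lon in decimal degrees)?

RD87xx08

Add 180° to longitude and 90° to latitude: 357.92125, 37.99327.
Field: lon ⌊357.92125/20⌋ = 17 → R; lat ⌊37.99327/10⌋ = 3 → D.
Square: lon ⌊17.92125/2⌋ = 8; lat ⌊7.99327/1⌋ = 7.
Subsquare: lon ⌊1.92125/0.0833333⌋ = 23 → x; lat ⌊0.99327/0.0416667⌋ = 23 → x.
Extended square: lon ⌊0.00458/0.00833333⌋ = 0; lat ⌊0.03494/0.00416667⌋ = 8.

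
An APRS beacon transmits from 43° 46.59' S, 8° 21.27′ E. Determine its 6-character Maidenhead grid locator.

JE46ef

Offset from 180°W / 90°S: lon 188.3545°, lat 46.2235°.
Field: 188.3545/20 → 9 → J, 46.2235/10 → 4 → E; chars JE.
Square: 8.3545/2 → 4, 6.2235/1 → 6; chars 46.
Subsquare: 0.3545/0.0833333 → 4 → e, 0.2235/0.0416667 → 5 → f; chars ef.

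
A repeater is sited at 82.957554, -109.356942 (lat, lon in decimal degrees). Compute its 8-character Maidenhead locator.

DR52hw79

Shift to the Maidenhead origin (180°W, 90°S): lon 70.64306, lat 172.95755.
Field: 70.64306/20 → 3 → D, 172.95755/10 → 17 → R; chars DR.
Square: 10.64306/2 → 5, 2.95755/1 → 2; chars 52.
Subsquare: 0.64306/0.0833333 → 7 → h, 0.95755/0.0416667 → 22 → w; chars hw.
Extended square: 0.05972/0.00833333 → 7, 0.04089/0.00416667 → 9; chars 79.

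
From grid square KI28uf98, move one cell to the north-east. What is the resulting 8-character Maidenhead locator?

KI28vf09

Longitude extended square 9; +1 → 10, wraps to 0, carry into subsquare.
Longitude subsquare u = 20; +1 → 21 = v.
Latitude extended square 8; +1 → 9.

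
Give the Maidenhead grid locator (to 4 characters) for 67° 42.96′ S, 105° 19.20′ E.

OC22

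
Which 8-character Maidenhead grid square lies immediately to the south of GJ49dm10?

GJ49dl19

Latitude extended square 0; −1 → -1, wraps to 9, carry into subsquare.
Latitude subsquare m = 12; −1 → 11 = l.
The longitude characters are unchanged.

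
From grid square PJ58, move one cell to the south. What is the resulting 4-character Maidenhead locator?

Latitude square 8; −1 → 7.
The longitude characters are unchanged.

PJ57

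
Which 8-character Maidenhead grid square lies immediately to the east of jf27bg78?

Longitude extended square 7; +1 → 8.
The latitude characters are unchanged.

JF27bg88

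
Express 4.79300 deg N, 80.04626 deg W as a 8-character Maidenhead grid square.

EJ94xt40

Offset from 180°W / 90°S: lon 99.95374°, lat 94.79300°.
Field: lon ⌊99.95374/20⌋ = 4 → E; lat ⌊94.79300/10⌋ = 9 → J.
Square: lon ⌊19.95374/2⌋ = 9; lat ⌊4.79300/1⌋ = 4.
Subsquare: lon ⌊1.95374/0.0833333⌋ = 23 → x; lat ⌊0.79300/0.0416667⌋ = 19 → t.
Extended square: lon ⌊0.03707/0.00833333⌋ = 4; lat ⌊0.00133/0.00416667⌋ = 0.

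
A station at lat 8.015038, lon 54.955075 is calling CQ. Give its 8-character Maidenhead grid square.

LJ78la43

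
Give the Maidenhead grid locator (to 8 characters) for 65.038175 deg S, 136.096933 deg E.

Shift to the Maidenhead origin (180°W, 90°S): lon 316.09693, lat 24.96183.
Field (20°×10°, letters A–R): 316.09693/20 → 15 → P, 24.96183/10 → 2 → C; chars PC.
Square (2°×1°, digits 0–9): 16.09693/2 → 8, 4.96183/1 → 4; chars 84.
Subsquare (5′×2.5′, letters a–x): 0.09693/0.0833333 → 1 → b, 0.96183/0.0416667 → 23 → x; chars bx.
Extended square (30″×15″, digits 0–9): 0.01360/0.00833333 → 1, 0.00349/0.00416667 → 0; chars 10.

PC84bx10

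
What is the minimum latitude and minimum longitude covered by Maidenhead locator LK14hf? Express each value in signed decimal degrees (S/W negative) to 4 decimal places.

14.2083, 42.5833

Field L=11, K=10: +11·20° lon, +10·10° lat → SW at lon 40°, lat 10°.
Square 1, 4: +1·2° lon, +4·1° lat → SW at lon 42°, lat 14°.
Subsquare h=7, f=5: +7·0.0833333° lon, +5·0.0416667° lat → SW at lon 42.5833°, lat 14.2083°.
latitude 14.2083, longitude 42.5833.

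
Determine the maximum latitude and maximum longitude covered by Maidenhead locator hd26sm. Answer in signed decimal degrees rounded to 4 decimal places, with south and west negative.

Field H=7, D=3: +7·20° lon, +3·10° lat → SW at lon -40°, lat -60°.
Square 2, 6: +2·2° lon, +6·1° lat → SW at lon -36°, lat -54°.
Subsquare s=18, m=12: +18·0.0833333° lon, +12·0.0416667° lat → SW at lon -34.5°, lat -53.5°.
Cell spans 0.0833333° lon × 0.0416667° lat. NE corner is SW corner plus one full cell.
latitude -53.4583, longitude -34.4167.

-53.4583, -34.4167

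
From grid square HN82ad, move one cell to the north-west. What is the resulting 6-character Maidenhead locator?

Longitude subsquare a = 0; −1 → -1, wraps to 23 = x, carry into square.
Longitude square 8; −1 → 7.
Latitude subsquare d = 3; +1 → 4 = e.

HN72xe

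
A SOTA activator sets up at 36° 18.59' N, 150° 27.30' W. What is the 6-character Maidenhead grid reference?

BM46sh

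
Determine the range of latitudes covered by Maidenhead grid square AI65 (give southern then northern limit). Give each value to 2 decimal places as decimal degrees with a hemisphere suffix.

Field A=0, I=8: +0·20° lon, +8·10° lat → SW at lon -180°, lat -10°.
Square 6, 5: +6·2° lon, +5·1° lat → SW at lon -168°, lat -5°.
Cell spans 2° lon × 1° lat.
south 5.00° S, north 4.00° S.

5.00° S, 4.00° S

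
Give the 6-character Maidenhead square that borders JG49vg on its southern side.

JG49vf

Latitude subsquare g = 6; −1 → 5 = f.
The longitude characters are unchanged.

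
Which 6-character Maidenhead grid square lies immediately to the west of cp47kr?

CP47jr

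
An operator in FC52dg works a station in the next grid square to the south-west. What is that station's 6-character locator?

FC52cf

Longitude subsquare d = 3; −1 → 2 = c.
Latitude subsquare g = 6; −1 → 5 = f.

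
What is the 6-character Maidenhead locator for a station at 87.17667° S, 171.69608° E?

RA52ut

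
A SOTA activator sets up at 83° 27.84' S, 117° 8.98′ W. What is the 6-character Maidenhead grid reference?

Offset from 180°W / 90°S: lon 62.8503°, lat 6.5360°.
Field (20°×10°, letters A–R): 62.8503/20 → 3 → D, 6.5360/10 → 0 → A; chars DA.
Square (2°×1°, digits 0–9): 2.8503/2 → 1, 6.5360/1 → 6; chars 16.
Subsquare (5′×2.5′, letters a–x): 0.8503/0.0833333 → 10 → k, 0.5360/0.0416667 → 12 → m; chars km.

DA16km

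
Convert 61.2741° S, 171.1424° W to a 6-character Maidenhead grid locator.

AC48kr

Offset from 180°W / 90°S: lon 8.8576°, lat 28.7259°.
Field: lon ⌊8.8576/20⌋ = 0 → A; lat ⌊28.7259/10⌋ = 2 → C.
Square: lon ⌊8.8576/2⌋ = 4; lat ⌊8.7259/1⌋ = 8.
Subsquare: lon ⌊0.8576/0.0833333⌋ = 10 → k; lat ⌊0.7259/0.0416667⌋ = 17 → r.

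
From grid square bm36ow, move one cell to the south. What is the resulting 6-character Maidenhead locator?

Latitude subsquare w = 22; −1 → 21 = v.
The longitude characters are unchanged.

BM36ov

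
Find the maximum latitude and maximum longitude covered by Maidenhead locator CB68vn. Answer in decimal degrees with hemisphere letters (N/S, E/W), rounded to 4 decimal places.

71.4167° S, 126.1667° W

Field C=2, B=1: +2·20° lon, +1·10° lat → SW at lon -140°, lat -80°.
Square 6, 8: +6·2° lon, +8·1° lat → SW at lon -128°, lat -72°.
Subsquare v=21, n=13: +21·0.0833333° lon, +13·0.0416667° lat → SW at lon -126.25°, lat -71.4583°.
Cell spans 0.0833333° lon × 0.0416667° lat. NE corner is SW corner plus one full cell.
latitude 71.4167° S, longitude 126.1667° W.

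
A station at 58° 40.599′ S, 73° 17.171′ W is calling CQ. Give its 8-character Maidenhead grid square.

FD31ih57

Shift to the Maidenhead origin (180°W, 90°S): lon 106.71382, lat 31.32335.
Field: lon ⌊106.71382/20⌋ = 5 → F; lat ⌊31.32335/10⌋ = 3 → D.
Square: lon ⌊6.71382/2⌋ = 3; lat ⌊1.32335/1⌋ = 1.
Subsquare: lon ⌊0.71382/0.0833333⌋ = 8 → i; lat ⌊0.32335/0.0416667⌋ = 7 → h.
Extended square: lon ⌊0.04715/0.00833333⌋ = 5; lat ⌊0.03168/0.00416667⌋ = 7.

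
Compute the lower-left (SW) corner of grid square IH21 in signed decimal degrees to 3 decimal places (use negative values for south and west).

-19.000, -16.000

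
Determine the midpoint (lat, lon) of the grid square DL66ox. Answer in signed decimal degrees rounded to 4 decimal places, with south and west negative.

Field D=3, L=11: +3·20° lon, +11·10° lat → SW at lon -120°, lat 20°.
Square 6, 6: +6·2° lon, +6·1° lat → SW at lon -108°, lat 26°.
Subsquare o=14, x=23: +14·0.0833333° lon, +23·0.0416667° lat → SW at lon -106.833°, lat 26.9583°.
Cell spans 0.0833333° lon × 0.0416667° lat. Centre is SW corner plus half of each.
latitude 26.9792, longitude -106.7917.

26.9792, -106.7917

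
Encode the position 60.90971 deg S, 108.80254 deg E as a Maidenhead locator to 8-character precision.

OC49jc61

Offset from 180°W / 90°S: lon 288.80254°, lat 29.09029°.
Field: 288.80254/20 → 14 → O, 29.09029/10 → 2 → C; chars OC.
Square: 8.80254/2 → 4, 9.09029/1 → 9; chars 49.
Subsquare: 0.80254/0.0833333 → 9 → j, 0.09029/0.0416667 → 2 → c; chars jc.
Extended square: 0.05254/0.00833333 → 6, 0.00696/0.00416667 → 1; chars 61.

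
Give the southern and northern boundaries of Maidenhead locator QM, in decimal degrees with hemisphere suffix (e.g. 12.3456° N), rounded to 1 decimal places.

30.0° N, 40.0° N

Field Q=16, M=12: +16·20° lon, +12·10° lat → SW at lon 140°, lat 30°.
Cell spans 20° lon × 10° lat.
south 30.0° N, north 40.0° N.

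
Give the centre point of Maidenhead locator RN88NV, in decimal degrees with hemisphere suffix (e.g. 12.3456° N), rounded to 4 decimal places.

Field R=17, N=13: +17·20° lon, +13·10° lat → SW at lon 160°, lat 40°.
Square 8, 8: +8·2° lon, +8·1° lat → SW at lon 176°, lat 48°.
Subsquare n=13, v=21: +13·0.0833333° lon, +21·0.0416667° lat → SW at lon 177.083°, lat 48.875°.
Cell spans 0.0833333° lon × 0.0416667° lat. Centre is SW corner plus half of each.
latitude 48.8958° N, longitude 177.1250° E.

48.8958° N, 177.1250° E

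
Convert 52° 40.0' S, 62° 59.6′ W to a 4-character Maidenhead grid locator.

FD87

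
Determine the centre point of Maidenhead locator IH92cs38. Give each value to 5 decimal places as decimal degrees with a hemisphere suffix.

17.21458° S, 1.80417° W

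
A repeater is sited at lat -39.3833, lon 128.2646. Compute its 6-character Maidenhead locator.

Offset from 180°W / 90°S: lon 308.2646°, lat 50.6167°.
Field: lon ⌊308.2646/20⌋ = 15 → P; lat ⌊50.6167/10⌋ = 5 → F.
Square: lon ⌊8.2646/2⌋ = 4; lat ⌊0.6167/1⌋ = 0.
Subsquare: lon ⌊0.2646/0.0833333⌋ = 3 → d; lat ⌊0.6167/0.0416667⌋ = 14 → o.

PF40do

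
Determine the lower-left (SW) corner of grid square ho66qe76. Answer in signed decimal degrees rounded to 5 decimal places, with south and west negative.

56.19167, -26.60833

Field H=7, O=14: +7·20° lon, +14·10° lat → SW at lon -40°, lat 50°.
Square 6, 6: +6·2° lon, +6·1° lat → SW at lon -28°, lat 56°.
Subsquare q=16, e=4: +16·0.0833333° lon, +4·0.0416667° lat → SW at lon -26.6667°, lat 56.1667°.
Extended square 7, 6: +7·0.00833333° lon, +6·0.00416667° lat → SW at lon -26.6083°, lat 56.1917°.
latitude 56.19167, longitude -26.60833.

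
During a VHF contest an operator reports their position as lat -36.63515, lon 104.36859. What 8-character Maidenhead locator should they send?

Shift to the Maidenhead origin (180°W, 90°S): lon 284.36859, lat 53.36485.
Field: lon ⌊284.36859/20⌋ = 14 → O; lat ⌊53.36485/10⌋ = 5 → F.
Square: lon ⌊4.36859/2⌋ = 2; lat ⌊3.36485/1⌋ = 3.
Subsquare: lon ⌊0.36859/0.0833333⌋ = 4 → e; lat ⌊0.36485/0.0416667⌋ = 8 → i.
Extended square: lon ⌊0.03526/0.00833333⌋ = 4; lat ⌊0.03152/0.00416667⌋ = 7.

OF23ei47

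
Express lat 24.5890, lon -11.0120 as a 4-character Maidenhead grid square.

Shift to the Maidenhead origin (180°W, 90°S): lon 168.99, lat 114.59.
Field: lon ⌊168.99/20⌋ = 8 → I; lat ⌊114.59/10⌋ = 11 → L.
Square: lon ⌊8.99/2⌋ = 4; lat ⌊4.59/1⌋ = 4.

IL44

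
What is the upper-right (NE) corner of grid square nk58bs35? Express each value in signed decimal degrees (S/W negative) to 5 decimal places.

18.77500, 90.11667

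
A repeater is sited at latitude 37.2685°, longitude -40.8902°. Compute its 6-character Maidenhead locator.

Offset from 180°W / 90°S: lon 139.1098°, lat 127.2685°.
Field (20°×10°, letters A–R): 139.1098/20 → 6 → G, 127.2685/10 → 12 → M; chars GM.
Square (2°×1°, digits 0–9): 19.1098/2 → 9, 7.2685/1 → 7; chars 97.
Subsquare (5′×2.5′, letters a–x): 1.1098/0.0833333 → 13 → n, 0.2685/0.0416667 → 6 → g; chars ng.

GM97ng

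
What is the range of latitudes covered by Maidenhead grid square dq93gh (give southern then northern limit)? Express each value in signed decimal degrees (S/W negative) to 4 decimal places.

Field D=3, Q=16: +3·20° lon, +16·10° lat → SW at lon -120°, lat 70°.
Square 9, 3: +9·2° lon, +3·1° lat → SW at lon -102°, lat 73°.
Subsquare g=6, h=7: +6·0.0833333° lon, +7·0.0416667° lat → SW at lon -101.5°, lat 73.2917°.
Cell spans 0.0833333° lon × 0.0416667° lat.
south 73.2917, north 73.3333.

73.2917, 73.3333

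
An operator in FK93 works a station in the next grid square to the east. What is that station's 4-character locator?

GK03

Longitude square 9; +1 → 10, wraps to 0, carry into field.
Longitude field F = 5; +1 → 6 = G.
The latitude characters are unchanged.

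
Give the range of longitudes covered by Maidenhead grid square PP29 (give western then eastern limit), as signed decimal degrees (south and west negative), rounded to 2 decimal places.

124.00, 126.00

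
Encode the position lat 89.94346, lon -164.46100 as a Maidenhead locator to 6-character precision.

AR79sw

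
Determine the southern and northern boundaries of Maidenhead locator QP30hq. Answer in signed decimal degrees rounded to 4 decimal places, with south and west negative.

60.6667, 60.7083

Field Q=16, P=15: +16·20° lon, +15·10° lat → SW at lon 140°, lat 60°.
Square 3, 0: +3·2° lon, +0·1° lat → SW at lon 146°, lat 60°.
Subsquare h=7, q=16: +7·0.0833333° lon, +16·0.0416667° lat → SW at lon 146.583°, lat 60.6667°.
Cell spans 0.0833333° lon × 0.0416667° lat.
south 60.6667, north 60.7083.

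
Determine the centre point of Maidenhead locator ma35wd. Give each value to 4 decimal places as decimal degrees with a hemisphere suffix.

Field M=12, A=0: +12·20° lon, +0·10° lat → SW at lon 60°, lat -90°.
Square 3, 5: +3·2° lon, +5·1° lat → SW at lon 66°, lat -85°.
Subsquare w=22, d=3: +22·0.0833333° lon, +3·0.0416667° lat → SW at lon 67.8333°, lat -84.875°.
Cell spans 0.0833333° lon × 0.0416667° lat. Centre is SW corner plus half of each.
latitude 84.8542° S, longitude 67.8750° E.

84.8542° S, 67.8750° E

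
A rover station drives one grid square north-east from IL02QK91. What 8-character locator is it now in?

IL02rk02

Longitude extended square 9; +1 → 10, wraps to 0, carry into subsquare.
Longitude subsquare q = 16; +1 → 17 = r.
Latitude extended square 1; +1 → 2.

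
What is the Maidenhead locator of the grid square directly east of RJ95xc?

AJ05ac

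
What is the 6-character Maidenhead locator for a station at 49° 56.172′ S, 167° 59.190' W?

Shift to the Maidenhead origin (180°W, 90°S): lon 12.0135, lat 40.0638.
Field: 12.0135/20 → 0 → A, 40.0638/10 → 4 → E; chars AE.
Square: 12.0135/2 → 6, 0.0638/1 → 0; chars 60.
Subsquare: 0.0135/0.0833333 → 0 → a, 0.0638/0.0416667 → 1 → b; chars ab.

AE60ab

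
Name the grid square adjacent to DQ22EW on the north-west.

Longitude subsquare e = 4; −1 → 3 = d.
Latitude subsquare w = 22; +1 → 23 = x.

DQ22dx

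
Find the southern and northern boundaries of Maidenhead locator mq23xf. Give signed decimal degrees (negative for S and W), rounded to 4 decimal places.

Field M=12, Q=16: +12·20° lon, +16·10° lat → SW at lon 60°, lat 70°.
Square 2, 3: +2·2° lon, +3·1° lat → SW at lon 64°, lat 73°.
Subsquare x=23, f=5: +23·0.0833333° lon, +5·0.0416667° lat → SW at lon 65.9167°, lat 73.2083°.
Cell spans 0.0833333° lon × 0.0416667° lat.
south 73.2083, north 73.2500.

73.2083, 73.2500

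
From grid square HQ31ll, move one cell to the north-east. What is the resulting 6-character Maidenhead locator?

Longitude subsquare l = 11; +1 → 12 = m.
Latitude subsquare l = 11; +1 → 12 = m.

HQ31mm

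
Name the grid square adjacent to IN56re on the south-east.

IN56sd

Longitude subsquare r = 17; +1 → 18 = s.
Latitude subsquare e = 4; −1 → 3 = d.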